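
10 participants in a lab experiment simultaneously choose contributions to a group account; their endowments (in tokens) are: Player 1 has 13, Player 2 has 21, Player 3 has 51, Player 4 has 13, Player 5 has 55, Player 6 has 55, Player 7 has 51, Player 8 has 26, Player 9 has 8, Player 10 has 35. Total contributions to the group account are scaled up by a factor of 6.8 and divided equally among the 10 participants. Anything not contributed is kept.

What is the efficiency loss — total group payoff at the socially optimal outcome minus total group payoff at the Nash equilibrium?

1902.40 tokens

The private return per contributed unit is 6.8/10 = 0.6800 < 1 for every player regardless of endowment, so the Nash equilibrium is zero contribution and the group total is Σ E_j = 13 + 21 + 51 + 13 + 55 + 55 + 51 + 26 + 8 + 35 = 328.
Each contributed unit returns 6.800 to the group, so the social optimum is full contribution by everyone: group total = 6.800 × 328 = 2230.40.
Efficiency loss = (6.800 − 1) × 328 = 1902.40.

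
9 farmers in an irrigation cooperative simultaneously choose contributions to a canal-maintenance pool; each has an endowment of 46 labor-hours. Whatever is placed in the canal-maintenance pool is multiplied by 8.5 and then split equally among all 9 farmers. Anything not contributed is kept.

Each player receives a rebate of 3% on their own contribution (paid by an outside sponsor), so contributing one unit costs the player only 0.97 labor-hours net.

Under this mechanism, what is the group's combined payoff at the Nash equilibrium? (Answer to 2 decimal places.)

Even with the mechanism, each unit contributed returns only (8.5/9) / 0.97 = 0.9737 per unit of net cost, so contributing nothing is still dominant.
At the Nash equilibrium no one contributes; group total payoff = 9 × 46 = 414.

414.00 labor-hours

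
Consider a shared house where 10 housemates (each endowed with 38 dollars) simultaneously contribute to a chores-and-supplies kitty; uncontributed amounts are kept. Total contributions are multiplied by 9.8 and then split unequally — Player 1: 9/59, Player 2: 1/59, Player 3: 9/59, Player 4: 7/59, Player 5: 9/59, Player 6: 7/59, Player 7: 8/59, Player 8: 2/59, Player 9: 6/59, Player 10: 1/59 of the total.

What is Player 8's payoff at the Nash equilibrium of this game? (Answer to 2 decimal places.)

Each unit j contributes comes back to j as 9.8 × (j's share), so j prefers to contribute only if that share exceeds 1/9.8 = 0.1020; otherwise keeping the unit dominates.
The shares above 0.1020 belong to Player 1, Player 3, Player 4, Player 5, Player 6 and Player 7, contributing 38 each; the remaining 4 contribute 0. Total contributed: 228.
Player 8 keeps 38 and receives 9.8 × 228 × 2/59 = 75.74 from the chores-and-supplies kitty, for a payoff of 113.74.

113.74 dollars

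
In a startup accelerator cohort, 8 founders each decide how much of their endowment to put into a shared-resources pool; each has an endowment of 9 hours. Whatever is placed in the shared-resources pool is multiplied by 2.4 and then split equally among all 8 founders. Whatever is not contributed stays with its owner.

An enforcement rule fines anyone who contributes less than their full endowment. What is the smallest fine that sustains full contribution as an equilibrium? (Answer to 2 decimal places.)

6.30 hours

Given the others contribute fully, the best deviation is to contribute 0 (any partial contribution still incurs the fine and gives up units whose private return 0.3000 is below 1).
Deviating from 9 to 0 saves 9 hours but forfeits the deviator's share of the drop in the shared-resources pool: 2.4/8 × 9 = 2.70.
So the deviation gain is 9 − 2.70 = 6.30, and the fine must be at least 6.30 hours to wipe it out.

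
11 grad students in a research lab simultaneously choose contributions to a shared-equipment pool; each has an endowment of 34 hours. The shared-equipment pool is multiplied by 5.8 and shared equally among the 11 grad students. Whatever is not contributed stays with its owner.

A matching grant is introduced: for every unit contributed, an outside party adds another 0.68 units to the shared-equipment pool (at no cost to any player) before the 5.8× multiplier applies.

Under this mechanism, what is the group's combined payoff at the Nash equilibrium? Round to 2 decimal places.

374.00 hours

The effective private return is 5.8 × 1.68 / 11 = 0.8858, which is still under 1, so the mechanism doesn't change anyone's dominant strategy: zero contribution.
Everyone keeps their endowment and the group total is 11 × 34 = 374.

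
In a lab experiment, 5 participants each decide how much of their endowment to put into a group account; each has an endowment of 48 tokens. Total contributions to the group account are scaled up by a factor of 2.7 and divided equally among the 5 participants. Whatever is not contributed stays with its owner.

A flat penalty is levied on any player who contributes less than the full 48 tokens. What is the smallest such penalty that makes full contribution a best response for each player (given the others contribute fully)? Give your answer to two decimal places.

22.08 tokens

Given the others contribute fully, the best deviation is to contribute 0 (any partial contribution still incurs the fine and gives up units whose private return 0.5400 is below 1).
Deviating from 48 to 0 saves 48 tokens but forfeits the deviator's share of the drop in the group account: 2.7/5 × 48 = 25.92.
So the deviation gain is 48 − 25.92 = 22.08, and the fine must be at least 22.08 tokens to wipe it out.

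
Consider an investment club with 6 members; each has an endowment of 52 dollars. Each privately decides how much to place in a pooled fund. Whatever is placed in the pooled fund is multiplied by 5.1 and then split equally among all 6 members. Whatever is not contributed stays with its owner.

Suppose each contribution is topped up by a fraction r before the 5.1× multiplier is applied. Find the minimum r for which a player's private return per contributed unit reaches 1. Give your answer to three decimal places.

With matching at rate r, one contributed unit becomes (1 + r) in the pooled fund and returns 5.1 × (1 + r) / 6 to the contributor.
Setting this equal to 1: 1 + r = 6/5.1 = 1.1765.
So the minimum matching rate is r = 1.1765 − 1 = 0.176.

0.176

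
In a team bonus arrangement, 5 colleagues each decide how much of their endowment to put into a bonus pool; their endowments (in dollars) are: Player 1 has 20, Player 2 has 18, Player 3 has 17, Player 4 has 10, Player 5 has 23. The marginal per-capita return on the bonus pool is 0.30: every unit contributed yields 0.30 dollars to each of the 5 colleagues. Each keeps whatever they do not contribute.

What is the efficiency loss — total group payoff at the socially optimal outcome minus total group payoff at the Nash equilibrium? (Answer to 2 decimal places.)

44.00 dollars

The private return per contributed unit is 0.30 < 1 for everyone, so the Nash equilibrium is zero contribution and the group total is Σ E_j = 20 + 18 + 17 + 10 + 23 = 88.
Each contributed unit returns 1.500 to the group, so the social optimum is full contribution by everyone: group total = 1.500 × 88 = 132.00.
Efficiency loss = (1.500 − 1) × 88 = 44.00.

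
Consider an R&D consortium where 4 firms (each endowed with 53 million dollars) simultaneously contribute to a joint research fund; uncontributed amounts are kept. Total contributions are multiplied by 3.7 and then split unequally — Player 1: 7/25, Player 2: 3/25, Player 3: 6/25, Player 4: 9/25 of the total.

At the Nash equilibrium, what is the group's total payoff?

498.20 million dollars

A player with share s gets back 3.7·s per unit contributed, so full contribution is dominant for anyone with s > 1/3.7 = 0.2703 and zero contribution is dominant for anyone below.
Player 1 and Player 4 are above the threshold, contributing 53 each; the remaining 2 contribute 0. Total contributed: 106.
The joint research fund pays out 3.7 × 106 = 392.20 in total (split across the unequal shares, but the aggregate is all that matters for the group sum).
The 2 free-riders keep 53 each, adding 106. Group total = 106 + 392.20 = 498.20.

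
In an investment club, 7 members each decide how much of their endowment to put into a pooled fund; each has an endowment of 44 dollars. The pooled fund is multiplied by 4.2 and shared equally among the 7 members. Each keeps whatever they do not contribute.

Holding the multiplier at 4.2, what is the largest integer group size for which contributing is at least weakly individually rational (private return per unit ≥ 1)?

4

Private return per unit is 4.2/(group size), which is ≥ 1 whenever the group size is ≤ 4.2.
The largest such integer is 4.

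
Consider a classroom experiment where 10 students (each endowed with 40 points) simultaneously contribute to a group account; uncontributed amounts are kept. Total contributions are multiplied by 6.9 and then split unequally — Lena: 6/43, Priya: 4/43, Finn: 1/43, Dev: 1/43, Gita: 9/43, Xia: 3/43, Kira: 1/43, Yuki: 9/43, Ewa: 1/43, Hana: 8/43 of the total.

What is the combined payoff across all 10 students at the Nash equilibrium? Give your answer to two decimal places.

For player j, contributing a unit is worthwhile iff 6.9 × (j's share) ≥ 1, i.e. iff j's share is at least 0.1449.
Gita, Yuki and Hana are above the threshold, contributing 40 each; the remaining 7 contribute 0. Total contributed: 120.
The group account pays out 6.9 × 120 = 828.00 in total (split across the unequal shares, but the aggregate is all that matters for the group sum).
The 7 free-riders keep 40 each, adding 280. Group total = 280 + 828.00 = 1108.00.

1108.00 points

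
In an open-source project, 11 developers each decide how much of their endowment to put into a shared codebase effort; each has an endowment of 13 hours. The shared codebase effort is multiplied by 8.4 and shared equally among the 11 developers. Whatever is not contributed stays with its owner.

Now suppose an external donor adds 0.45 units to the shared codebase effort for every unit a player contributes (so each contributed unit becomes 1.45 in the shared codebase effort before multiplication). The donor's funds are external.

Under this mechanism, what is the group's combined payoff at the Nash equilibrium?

1741.74 hours

Under the mechanism each unit contributed yields 8.4 × 1.45 / 11 = 1.1073 back to its contributor per unit of net cost, which exceeds 1, making full contribution the dominant choice for everyone.
So the Nash equilibrium is full contribution by all 11; the group earns 8.4 × 1.45 × 143 = 1741.74.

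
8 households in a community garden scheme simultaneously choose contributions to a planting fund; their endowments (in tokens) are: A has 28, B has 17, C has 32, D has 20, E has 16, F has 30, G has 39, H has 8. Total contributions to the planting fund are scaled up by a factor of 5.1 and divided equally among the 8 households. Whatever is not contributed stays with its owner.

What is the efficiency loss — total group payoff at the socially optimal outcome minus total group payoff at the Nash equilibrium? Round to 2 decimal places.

779.00 tokens

The private return per contributed unit is 5.1/8 = 0.6375 < 1 for every player regardless of endowment, so the Nash equilibrium is zero contribution and the group total is Σ E_j = 28 + 17 + 32 + 20 + 16 + 30 + 39 + 8 = 190.
Each contributed unit returns 5.100 to the group, so the social optimum is full contribution by everyone: group total = 5.100 × 190 = 969.00.
Efficiency loss = (5.100 − 1) × 190 = 779.00.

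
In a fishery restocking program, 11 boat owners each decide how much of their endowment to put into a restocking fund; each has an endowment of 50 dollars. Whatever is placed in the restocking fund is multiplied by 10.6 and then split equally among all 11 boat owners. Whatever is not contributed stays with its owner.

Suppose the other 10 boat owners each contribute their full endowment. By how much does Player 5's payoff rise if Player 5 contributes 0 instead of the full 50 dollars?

1.82 dollars

Switching from a contribution of 50 to 0 lets Player 5 keep an extra 50 dollars, but lowers the restocking fund by 50, which costs Player 5 their own share of that drop: 10.6/11 × 50 = 48.18.
Net gain = 50 − 48.18 = 1.82. The private return per contributed unit (0.9636) is below 1, so free-riding is indeed the best response regardless of what the others do.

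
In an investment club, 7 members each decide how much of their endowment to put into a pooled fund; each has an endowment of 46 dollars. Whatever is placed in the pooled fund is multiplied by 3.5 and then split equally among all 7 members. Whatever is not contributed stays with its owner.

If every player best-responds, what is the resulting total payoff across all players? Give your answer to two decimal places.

Each contributed unit returns 3.5/7 = 0.5000 to its contributor — below 1 — so contributing 0 is dominant for every player. At the Nash equilibrium everyone keeps their 46, and the group total is 7 × 46 = 322.

322.00 dollars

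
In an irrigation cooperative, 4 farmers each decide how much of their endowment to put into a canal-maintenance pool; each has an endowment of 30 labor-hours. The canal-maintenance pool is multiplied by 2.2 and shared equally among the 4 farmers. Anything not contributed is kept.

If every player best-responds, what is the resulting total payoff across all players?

Each contributed unit returns 2.2/4 = 0.5500 to its contributor — below 1 — so contributing 0 is dominant for every player. At the Nash equilibrium everyone keeps their 30, and the group total is 4 × 30 = 120.

120.00 labor-hours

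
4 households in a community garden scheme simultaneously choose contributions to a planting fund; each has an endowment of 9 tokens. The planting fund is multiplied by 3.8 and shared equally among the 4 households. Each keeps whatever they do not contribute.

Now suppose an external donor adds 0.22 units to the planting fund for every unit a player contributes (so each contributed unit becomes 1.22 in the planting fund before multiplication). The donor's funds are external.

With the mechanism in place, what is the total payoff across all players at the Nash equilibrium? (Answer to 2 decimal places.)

166.90 tokens

The effective private return per unit is now 3.8 × 1.22 / 4 = 1.1590 > 1, so every player's dominant strategy flips to full contribution.
So the Nash equilibrium is full contribution by all 4; the group earns 3.8 × 1.22 × 36 = 166.90.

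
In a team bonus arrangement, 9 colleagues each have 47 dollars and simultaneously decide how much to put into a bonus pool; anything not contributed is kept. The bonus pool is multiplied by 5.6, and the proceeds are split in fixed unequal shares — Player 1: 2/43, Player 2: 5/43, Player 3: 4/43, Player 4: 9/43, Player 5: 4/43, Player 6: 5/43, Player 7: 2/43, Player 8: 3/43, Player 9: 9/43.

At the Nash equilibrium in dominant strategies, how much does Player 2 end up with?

108.21 dollars

A player with share s gets back 5.6·s per unit contributed, so full contribution is dominant for anyone with s > 1/5.6 = 0.1786 and zero contribution is dominant for anyone below.
Player 4 and Player 9 clear that bar, contributing 47 each; the remaining 7 contribute 0. Total contributed: 94.
Player 2 keeps 47 and receives 5.6 × 94 × 5/43 = 61.21 from the bonus pool, for a payoff of 108.21.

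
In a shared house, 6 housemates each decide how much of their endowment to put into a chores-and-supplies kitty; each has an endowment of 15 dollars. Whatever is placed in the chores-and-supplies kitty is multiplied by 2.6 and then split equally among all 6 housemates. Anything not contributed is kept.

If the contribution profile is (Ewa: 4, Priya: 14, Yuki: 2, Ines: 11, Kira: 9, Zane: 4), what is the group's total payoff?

160.40 dollars

Total contributed: 4 + 14 + 2 + 11 + 9 + 4 = 44; total kept: 6 × 15 − 44 = 46.
The chores-and-supplies kitty pays out 2.6 × 44 = 114.40 in aggregate.
Group total = 46 + 114.40 = 160.40.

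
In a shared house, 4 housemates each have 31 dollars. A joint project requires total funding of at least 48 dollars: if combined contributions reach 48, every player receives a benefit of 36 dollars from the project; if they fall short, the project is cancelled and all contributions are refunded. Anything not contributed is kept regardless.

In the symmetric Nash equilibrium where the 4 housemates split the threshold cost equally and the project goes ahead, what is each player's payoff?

55 dollars

Equal share of the threshold: 48/4 = 12.
At this profile no one gains by cutting their contribution: any cut drops the total below 48, the project is cancelled, contributions are refunded, and the deviator ends with 31, which is less than 31 − 12 + 36 = 55. Contributing more than 12 just wastes the excess. So contributing exactly 12 is a best response.
Each player's payoff: 31 − 12 + 36 = 55.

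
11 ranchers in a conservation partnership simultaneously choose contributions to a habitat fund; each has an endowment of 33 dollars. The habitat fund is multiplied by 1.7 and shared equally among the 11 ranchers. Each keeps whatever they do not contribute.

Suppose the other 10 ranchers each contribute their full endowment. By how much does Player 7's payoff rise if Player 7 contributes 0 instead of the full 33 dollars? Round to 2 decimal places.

Switching from a contribution of 33 to 0 lets Player 7 keep an extra 33 dollars, but lowers the habitat fund by 33, which costs Player 7 their own share of that drop: 1.7/11 × 33 = 5.10.
Net gain = 33 − 5.10 = 27.90. The private return per contributed unit (0.1545) is below 1, so free-riding is indeed the best response regardless of what the others do.

27.90 dollars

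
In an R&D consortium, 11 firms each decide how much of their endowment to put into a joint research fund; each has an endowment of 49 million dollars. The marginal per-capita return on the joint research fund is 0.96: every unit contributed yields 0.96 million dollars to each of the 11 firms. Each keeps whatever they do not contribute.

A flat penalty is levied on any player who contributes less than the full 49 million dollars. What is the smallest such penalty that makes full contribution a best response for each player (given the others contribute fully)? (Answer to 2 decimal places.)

1.96 million dollars

Given the others contribute fully, the best deviation is to contribute 0 (any partial contribution still incurs the fine and gives up units whose private return 0.96 is below 1).
Deviating from 49 to 0 saves 49 million dollars but forfeits the deviator's share of the drop in the joint research fund: 0.96 × 49 = 47.04.
So the deviation gain is 49 − 47.04 = 1.96, and the fine must be at least 1.96 million dollars to wipe it out.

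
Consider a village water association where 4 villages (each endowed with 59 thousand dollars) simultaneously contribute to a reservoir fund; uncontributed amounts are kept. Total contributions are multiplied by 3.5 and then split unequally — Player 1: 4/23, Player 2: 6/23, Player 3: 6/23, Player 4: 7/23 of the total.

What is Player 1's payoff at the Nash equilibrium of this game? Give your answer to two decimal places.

94.91 thousand dollars

A player with share s gets back 3.5·s per unit contributed, so full contribution is dominant for anyone with s > 1/3.5 = 0.2857 and zero contribution is dominant for anyone below.
Only Player 4 (7/23) clears that bar, contributing 59; the remaining 3 contribute 0. Total contributed: 59.
Player 1 keeps 59 and receives 3.5 × 59 × 4/23 = 35.91 from the reservoir fund, for a payoff of 94.91.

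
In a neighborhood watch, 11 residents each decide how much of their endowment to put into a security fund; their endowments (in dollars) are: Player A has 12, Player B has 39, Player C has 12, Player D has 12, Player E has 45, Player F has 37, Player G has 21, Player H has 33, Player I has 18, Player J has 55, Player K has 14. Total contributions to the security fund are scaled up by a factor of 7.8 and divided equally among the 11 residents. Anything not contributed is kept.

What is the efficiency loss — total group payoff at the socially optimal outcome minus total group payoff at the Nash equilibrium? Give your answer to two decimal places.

The private return per contributed unit is 7.8/11 = 0.7091 < 1 for every player regardless of endowment, so the Nash equilibrium is zero contribution and the group total is Σ E_j = 12 + 39 + 12 + 12 + 45 + 37 + 21 + 33 + 18 + 55 + 14 = 298.
Each contributed unit returns 7.800 to the group, so the social optimum is full contribution by everyone: group total = 7.800 × 298 = 2324.40.
Efficiency loss = (7.800 − 1) × 298 = 2026.40.

2026.40 dollars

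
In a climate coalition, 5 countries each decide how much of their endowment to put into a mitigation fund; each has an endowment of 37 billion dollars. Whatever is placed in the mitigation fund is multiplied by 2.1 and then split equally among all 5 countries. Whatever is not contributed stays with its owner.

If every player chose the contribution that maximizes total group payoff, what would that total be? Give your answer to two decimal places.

Each contributed unit returns 2.100 to the group as a whole (0.4200 to each of 5 players), which exceeds 1, so the social optimum is full contribution: group total = 2.100 × 185 = 388.50.

388.50 billion dollars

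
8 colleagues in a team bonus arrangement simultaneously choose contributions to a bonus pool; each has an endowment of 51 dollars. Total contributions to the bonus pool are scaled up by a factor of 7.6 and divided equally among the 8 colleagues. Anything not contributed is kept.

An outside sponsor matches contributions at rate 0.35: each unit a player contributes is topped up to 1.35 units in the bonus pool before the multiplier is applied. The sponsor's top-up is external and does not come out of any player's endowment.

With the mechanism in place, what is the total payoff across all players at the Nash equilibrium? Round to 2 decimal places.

Under the mechanism each unit contributed yields 7.6 × 1.35 / 8 = 1.2825 back to its contributor per unit of net cost, which exceeds 1, making full contribution the dominant choice for everyone.
So the Nash equilibrium is full contribution by all 8; the group earns 7.6 × 1.35 × 408 = 4186.08.

4186.08 dollars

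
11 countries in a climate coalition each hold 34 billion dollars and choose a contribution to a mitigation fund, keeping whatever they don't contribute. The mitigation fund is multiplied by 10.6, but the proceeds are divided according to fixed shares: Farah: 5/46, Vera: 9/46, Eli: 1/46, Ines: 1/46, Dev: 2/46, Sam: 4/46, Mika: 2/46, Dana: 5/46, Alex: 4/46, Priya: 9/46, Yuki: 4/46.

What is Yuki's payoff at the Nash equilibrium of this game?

159.36 billion dollars

Player j's private return per contributed unit is 10.6 × (j's share). Contributing is weakly dominant for j when that share is at least 1/10.6 = 0.0943, and contributing 0 is dominant otherwise.
Farah, Vera, Dana and Priya clear that bar, contributing 34 each; the remaining 7 contribute 0. Total contributed: 136.
Yuki keeps 34 and receives 10.6 × 136 × 4/46 = 125.36 from the mitigation fund, for a payoff of 159.36.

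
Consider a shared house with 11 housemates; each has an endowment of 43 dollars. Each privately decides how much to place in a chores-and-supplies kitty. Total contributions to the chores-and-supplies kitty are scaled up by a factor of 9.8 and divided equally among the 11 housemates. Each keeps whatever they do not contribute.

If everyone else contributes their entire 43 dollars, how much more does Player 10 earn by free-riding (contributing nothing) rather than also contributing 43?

Switching from a contribution of 43 to 0 lets Player 10 keep an extra 43 dollars, but lowers the chores-and-supplies kitty by 43, which costs Player 10 their own share of that drop: 9.8/11 × 43 = 38.31.
Net gain = 43 − 38.31 = 4.69. The private return per contributed unit (0.8909) is below 1, so free-riding is indeed the best response regardless of what the others do.

4.69 dollars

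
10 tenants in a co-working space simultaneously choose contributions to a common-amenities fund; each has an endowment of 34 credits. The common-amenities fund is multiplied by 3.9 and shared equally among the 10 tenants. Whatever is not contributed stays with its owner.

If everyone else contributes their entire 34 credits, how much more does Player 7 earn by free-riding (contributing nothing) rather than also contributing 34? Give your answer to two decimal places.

20.74 credits

Switching from a contribution of 34 to 0 lets Player 7 keep an extra 34 credits, but lowers the common-amenities fund by 34, which costs Player 7 their own share of that drop: 3.9/10 × 34 = 13.26.
Net gain = 34 − 13.26 = 20.74. The private return per contributed unit (0.3900) is below 1, so free-riding is indeed the best response regardless of what the others do.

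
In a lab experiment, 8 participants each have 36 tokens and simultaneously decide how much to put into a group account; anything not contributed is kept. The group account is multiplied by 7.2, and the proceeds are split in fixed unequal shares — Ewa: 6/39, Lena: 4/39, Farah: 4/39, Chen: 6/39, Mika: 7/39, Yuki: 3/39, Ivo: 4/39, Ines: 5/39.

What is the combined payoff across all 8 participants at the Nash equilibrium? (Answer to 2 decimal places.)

For player j, contributing a unit is worthwhile iff 7.2 × (j's share) ≥ 1, i.e. iff j's share is at least 0.1389.
Ewa, Chen and Mika clear that bar, contributing 36 each; the remaining 5 contribute 0. Total contributed: 108.
The group account pays out 7.2 × 108 = 777.60 in total (split across the unequal shares, but the aggregate is all that matters for the group sum).
The 5 free-riders keep 36 each, adding 180. Group total = 180 + 777.60 = 957.60.

957.60 tokens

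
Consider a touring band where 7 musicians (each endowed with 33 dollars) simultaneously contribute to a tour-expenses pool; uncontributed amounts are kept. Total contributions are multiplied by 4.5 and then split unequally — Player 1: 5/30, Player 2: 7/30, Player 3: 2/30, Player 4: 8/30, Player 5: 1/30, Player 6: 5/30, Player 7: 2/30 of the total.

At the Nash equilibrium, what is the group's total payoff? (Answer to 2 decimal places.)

Player j's private return per contributed unit is 4.5 × (j's share). Contributing is weakly dominant for j when that share is at least 1/4.5 = 0.2222, and contributing 0 is dominant otherwise.
Player 2 and Player 4 clear that bar, contributing 33 each; the remaining 5 contribute 0. Total contributed: 66.
The tour-expenses pool pays out 4.5 × 66 = 297.00 in total (split across the unequal shares, but the aggregate is all that matters for the group sum).
The 5 free-riders keep 33 each, adding 165. Group total = 165 + 297.00 = 462.00.

462.00 dollars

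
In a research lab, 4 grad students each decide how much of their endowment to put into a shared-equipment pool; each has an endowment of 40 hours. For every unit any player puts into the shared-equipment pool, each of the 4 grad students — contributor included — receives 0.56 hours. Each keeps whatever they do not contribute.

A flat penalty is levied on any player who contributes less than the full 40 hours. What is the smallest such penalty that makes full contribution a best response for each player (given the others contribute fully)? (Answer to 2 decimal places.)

Given the others contribute fully, the best deviation is to contribute 0 (any partial contribution still incurs the fine and gives up units whose private return 0.56 is below 1).
Deviating from 40 to 0 saves 40 hours but forfeits the deviator's share of the drop in the shared-equipment pool: 0.56 × 40 = 22.40.
So the deviation gain is 40 − 22.40 = 17.60, and the fine must be at least 17.60 hours to wipe it out.

17.60 hours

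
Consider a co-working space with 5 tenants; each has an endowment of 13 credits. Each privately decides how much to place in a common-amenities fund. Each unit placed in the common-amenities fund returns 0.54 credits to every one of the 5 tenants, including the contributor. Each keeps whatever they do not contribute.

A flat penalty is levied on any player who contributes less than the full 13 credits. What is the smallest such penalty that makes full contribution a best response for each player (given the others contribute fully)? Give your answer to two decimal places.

5.98 credits

Given the others contribute fully, the best deviation is to contribute 0 (any partial contribution still incurs the fine and gives up units whose private return 0.54 is below 1).
Deviating from 13 to 0 saves 13 credits but forfeits the deviator's share of the drop in the common-amenities fund: 0.54 × 13 = 7.02.
So the deviation gain is 13 − 7.02 = 5.98, and the fine must be at least 5.98 credits to wipe it out.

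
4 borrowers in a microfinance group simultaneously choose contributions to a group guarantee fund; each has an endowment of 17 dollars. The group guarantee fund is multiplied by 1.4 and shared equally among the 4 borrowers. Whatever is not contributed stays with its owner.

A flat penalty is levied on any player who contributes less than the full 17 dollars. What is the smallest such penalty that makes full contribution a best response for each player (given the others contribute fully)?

11.05 dollars

Given the others contribute fully, the best deviation is to contribute 0 (any partial contribution still incurs the fine and gives up units whose private return 0.3500 is below 1).
Deviating from 17 to 0 saves 17 dollars but forfeits the deviator's share of the drop in the group guarantee fund: 1.4/4 × 17 = 5.95.
So the deviation gain is 17 − 5.95 = 11.05, and the fine must be at least 11.05 dollars to wipe it out.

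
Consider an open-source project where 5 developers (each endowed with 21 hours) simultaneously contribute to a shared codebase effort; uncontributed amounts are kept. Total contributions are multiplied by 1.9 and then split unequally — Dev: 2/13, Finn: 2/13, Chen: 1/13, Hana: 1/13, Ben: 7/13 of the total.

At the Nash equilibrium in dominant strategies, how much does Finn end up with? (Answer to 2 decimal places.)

27.14 hours

Each unit j contributes comes back to j as 1.9 × (j's share), so j prefers to contribute only if that share exceeds 1/1.9 = 0.5263; otherwise keeping the unit dominates.
The only share above 0.5263 is Ben's 7/13, contributing 21; the remaining 4 contribute 0. Total contributed: 21.
Finn keeps 21 and receives 1.9 × 21 × 2/13 = 6.14 from the shared codebase effort, for a payoff of 27.14.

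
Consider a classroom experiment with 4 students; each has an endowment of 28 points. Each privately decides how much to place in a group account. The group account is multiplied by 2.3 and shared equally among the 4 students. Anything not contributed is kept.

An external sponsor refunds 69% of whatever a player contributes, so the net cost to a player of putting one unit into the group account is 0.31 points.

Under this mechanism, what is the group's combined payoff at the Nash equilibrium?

Under the mechanism each unit contributed yields (2.3/4) / 0.31 = 1.8548 back to its contributor per unit of net cost, which exceeds 1, making full contribution the dominant choice for everyone.
So the Nash equilibrium is full contribution by all 4; the group earns 4 × (28 × 0.69 + 2.3 × 28) = 334.88.

334.88 points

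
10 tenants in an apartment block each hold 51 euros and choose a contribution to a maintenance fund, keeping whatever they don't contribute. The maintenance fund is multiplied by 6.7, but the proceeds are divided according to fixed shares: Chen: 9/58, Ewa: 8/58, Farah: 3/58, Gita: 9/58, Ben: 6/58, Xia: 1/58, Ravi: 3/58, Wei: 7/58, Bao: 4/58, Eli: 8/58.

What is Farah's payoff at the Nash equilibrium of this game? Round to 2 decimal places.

For player j, contributing a unit is worthwhile iff 6.7 × (j's share) ≥ 1, i.e. iff j's share is at least 0.1493.
Chen and Gita are above the threshold, contributing 51 each; the remaining 8 contribute 0. Total contributed: 102.
Farah keeps 51 and receives 6.7 × 102 × 3/58 = 35.35 from the maintenance fund, for a payoff of 86.35.

86.35 euros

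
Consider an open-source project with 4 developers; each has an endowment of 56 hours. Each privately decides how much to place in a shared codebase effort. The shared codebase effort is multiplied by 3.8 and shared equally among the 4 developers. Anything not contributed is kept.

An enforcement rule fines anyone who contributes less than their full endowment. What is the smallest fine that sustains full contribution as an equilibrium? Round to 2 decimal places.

Given the others contribute fully, the best deviation is to contribute 0 (any partial contribution still incurs the fine and gives up units whose private return 0.9500 is below 1).
Deviating from 56 to 0 saves 56 hours but forfeits the deviator's share of the drop in the shared codebase effort: 3.8/4 × 56 = 53.20.
So the deviation gain is 56 − 53.20 = 2.80, and the fine must be at least 2.80 hours to wipe it out.

2.80 hours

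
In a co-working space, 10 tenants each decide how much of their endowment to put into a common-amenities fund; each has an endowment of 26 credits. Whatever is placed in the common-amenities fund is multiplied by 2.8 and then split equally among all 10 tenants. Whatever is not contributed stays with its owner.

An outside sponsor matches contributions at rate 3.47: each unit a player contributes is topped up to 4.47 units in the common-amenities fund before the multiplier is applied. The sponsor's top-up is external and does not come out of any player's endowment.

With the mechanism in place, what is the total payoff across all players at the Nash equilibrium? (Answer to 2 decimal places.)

3254.16 credits

Under the mechanism each unit contributed yields 2.8 × 4.47 / 10 = 1.2516 back to its contributor per unit of net cost, which exceeds 1, making full contribution the dominant choice for everyone.
So the Nash equilibrium is full contribution by all 10; the group earns 2.8 × 4.47 × 260 = 3254.16.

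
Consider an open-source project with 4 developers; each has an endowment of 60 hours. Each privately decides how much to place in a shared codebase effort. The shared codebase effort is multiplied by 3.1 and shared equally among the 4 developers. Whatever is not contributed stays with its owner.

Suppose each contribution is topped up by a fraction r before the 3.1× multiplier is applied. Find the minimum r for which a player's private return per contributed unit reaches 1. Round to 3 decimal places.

0.290

With matching at rate r, one contributed unit becomes (1 + r) in the shared codebase effort and returns 3.1 × (1 + r) / 4 to the contributor.
Setting this equal to 1: 1 + r = 4/3.1 = 1.2903.
So the minimum matching rate is r = 1.2903 − 1 = 0.290.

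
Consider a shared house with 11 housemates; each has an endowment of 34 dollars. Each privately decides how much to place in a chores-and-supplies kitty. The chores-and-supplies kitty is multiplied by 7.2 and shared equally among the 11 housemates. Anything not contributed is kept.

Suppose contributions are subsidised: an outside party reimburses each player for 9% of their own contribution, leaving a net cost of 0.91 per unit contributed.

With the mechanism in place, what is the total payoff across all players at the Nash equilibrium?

374.00 dollars

With the mechanism, a contributed unit returns (7.2/11) / 0.91 = 0.7193 per unit of net cost — still below 1 — so contributing 0 remains dominant for every player.
At the Nash equilibrium no one contributes; group total payoff = 11 × 34 = 374.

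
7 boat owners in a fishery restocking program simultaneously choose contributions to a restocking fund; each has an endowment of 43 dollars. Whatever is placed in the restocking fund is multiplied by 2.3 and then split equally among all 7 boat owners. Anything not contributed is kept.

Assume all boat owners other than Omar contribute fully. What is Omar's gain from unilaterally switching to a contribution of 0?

28.87 dollars

Switching from a contribution of 43 to 0 lets Omar keep an extra 43 dollars, but lowers the restocking fund by 43, which costs Omar their own share of that drop: 2.3/7 × 43 = 14.13.
Net gain = 43 − 14.13 = 28.87. The private return per contributed unit (0.3286) is below 1, so free-riding is indeed the best response regardless of what the others do.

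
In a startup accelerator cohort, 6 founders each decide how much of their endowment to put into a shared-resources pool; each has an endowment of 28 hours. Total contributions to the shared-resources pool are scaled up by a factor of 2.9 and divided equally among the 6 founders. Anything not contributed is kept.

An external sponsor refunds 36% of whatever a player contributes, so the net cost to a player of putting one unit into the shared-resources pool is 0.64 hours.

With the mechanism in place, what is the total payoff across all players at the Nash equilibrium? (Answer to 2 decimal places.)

With the mechanism, a contributed unit returns (2.9/6) / 0.64 = 0.7552 per unit of net cost — still below 1 — so contributing 0 remains dominant for every player.
At the Nash equilibrium no one contributes; group total payoff = 6 × 28 = 168.

168.00 hours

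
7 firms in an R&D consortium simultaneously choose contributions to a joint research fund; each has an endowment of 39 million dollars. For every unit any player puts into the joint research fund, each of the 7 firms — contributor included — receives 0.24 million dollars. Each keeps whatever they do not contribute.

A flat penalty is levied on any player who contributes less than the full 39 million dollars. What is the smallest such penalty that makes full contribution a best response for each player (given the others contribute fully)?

29.64 million dollars

Given the others contribute fully, the best deviation is to contribute 0 (any partial contribution still incurs the fine and gives up units whose private return 0.24 is below 1).
Deviating from 39 to 0 saves 39 million dollars but forfeits the deviator's share of the drop in the joint research fund: 0.24 × 39 = 9.36.
So the deviation gain is 39 − 9.36 = 29.64, and the fine must be at least 29.64 million dollars to wipe it out.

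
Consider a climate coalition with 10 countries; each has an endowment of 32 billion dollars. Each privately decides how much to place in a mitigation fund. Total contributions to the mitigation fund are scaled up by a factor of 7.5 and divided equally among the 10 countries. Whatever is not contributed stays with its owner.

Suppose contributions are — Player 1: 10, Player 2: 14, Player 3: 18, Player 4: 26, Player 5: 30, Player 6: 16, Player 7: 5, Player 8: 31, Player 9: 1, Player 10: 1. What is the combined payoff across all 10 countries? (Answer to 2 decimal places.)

1308.00 billion dollars

Total contributed: 10 + 14 + 18 + 26 + 30 + 16 + 5 + 31 + 1 + 1 = 152; total kept: 10 × 32 − 152 = 168.
The mitigation fund pays out 7.5 × 152 = 1140.00 in aggregate.
Group total = 168 + 1140.00 = 1308.00.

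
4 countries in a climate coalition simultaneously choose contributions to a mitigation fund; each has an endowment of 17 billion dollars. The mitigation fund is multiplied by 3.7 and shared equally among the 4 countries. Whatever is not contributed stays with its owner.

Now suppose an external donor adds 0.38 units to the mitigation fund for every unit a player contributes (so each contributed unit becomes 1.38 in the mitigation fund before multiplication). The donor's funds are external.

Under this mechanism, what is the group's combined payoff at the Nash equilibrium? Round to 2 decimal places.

The effective private return per unit is now 3.7 × 1.38 / 4 = 1.2765 > 1, so every player's dominant strategy flips to full contribution.
So the Nash equilibrium is full contribution by all 4; the group earns 3.7 × 1.38 × 68 = 347.21.

347.21 billion dollars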